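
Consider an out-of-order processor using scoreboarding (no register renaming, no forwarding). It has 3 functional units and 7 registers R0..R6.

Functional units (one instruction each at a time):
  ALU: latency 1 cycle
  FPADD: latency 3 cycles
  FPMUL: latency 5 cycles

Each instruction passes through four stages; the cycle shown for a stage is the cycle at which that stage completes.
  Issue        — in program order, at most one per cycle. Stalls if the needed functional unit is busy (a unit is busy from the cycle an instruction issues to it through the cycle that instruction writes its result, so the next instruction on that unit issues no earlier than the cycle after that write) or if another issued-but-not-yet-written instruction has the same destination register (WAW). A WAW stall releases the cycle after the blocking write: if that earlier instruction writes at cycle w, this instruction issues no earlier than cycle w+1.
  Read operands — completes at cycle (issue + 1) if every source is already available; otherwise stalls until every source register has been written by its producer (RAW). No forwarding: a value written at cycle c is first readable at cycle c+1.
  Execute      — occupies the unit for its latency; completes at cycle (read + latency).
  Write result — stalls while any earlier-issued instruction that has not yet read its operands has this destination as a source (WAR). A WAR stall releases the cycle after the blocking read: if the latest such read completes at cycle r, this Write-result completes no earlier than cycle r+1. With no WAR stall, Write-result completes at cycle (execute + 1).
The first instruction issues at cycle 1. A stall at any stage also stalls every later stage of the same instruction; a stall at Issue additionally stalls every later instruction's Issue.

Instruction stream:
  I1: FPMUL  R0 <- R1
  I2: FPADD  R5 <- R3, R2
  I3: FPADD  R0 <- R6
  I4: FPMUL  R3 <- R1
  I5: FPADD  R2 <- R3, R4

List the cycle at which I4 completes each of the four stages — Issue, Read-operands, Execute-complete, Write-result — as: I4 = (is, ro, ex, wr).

[1] issue I1 (FPMUL)
[2] I1 read-ops, issue I2 (FPADD)
[3] I2 read-ops
[6] I2 finished on FPADD
[7] I1 finished on FPMUL, I2→R5
[8] I1→R0
[9] issue I3 (FPADD)
[10] I3 read-ops, issue I4 (FPMUL)
[11] I4 read-ops
[13] I3 finished on FPADD
[14] I3→R0
[15] issue I5 (FPADD)
[16] I4 finished on FPMUL
[17] I4→R3
[18] I5 read-ops
[21] I5 finished on FPADD
[22] I5→R2

I4 = (10, 11, 16, 17)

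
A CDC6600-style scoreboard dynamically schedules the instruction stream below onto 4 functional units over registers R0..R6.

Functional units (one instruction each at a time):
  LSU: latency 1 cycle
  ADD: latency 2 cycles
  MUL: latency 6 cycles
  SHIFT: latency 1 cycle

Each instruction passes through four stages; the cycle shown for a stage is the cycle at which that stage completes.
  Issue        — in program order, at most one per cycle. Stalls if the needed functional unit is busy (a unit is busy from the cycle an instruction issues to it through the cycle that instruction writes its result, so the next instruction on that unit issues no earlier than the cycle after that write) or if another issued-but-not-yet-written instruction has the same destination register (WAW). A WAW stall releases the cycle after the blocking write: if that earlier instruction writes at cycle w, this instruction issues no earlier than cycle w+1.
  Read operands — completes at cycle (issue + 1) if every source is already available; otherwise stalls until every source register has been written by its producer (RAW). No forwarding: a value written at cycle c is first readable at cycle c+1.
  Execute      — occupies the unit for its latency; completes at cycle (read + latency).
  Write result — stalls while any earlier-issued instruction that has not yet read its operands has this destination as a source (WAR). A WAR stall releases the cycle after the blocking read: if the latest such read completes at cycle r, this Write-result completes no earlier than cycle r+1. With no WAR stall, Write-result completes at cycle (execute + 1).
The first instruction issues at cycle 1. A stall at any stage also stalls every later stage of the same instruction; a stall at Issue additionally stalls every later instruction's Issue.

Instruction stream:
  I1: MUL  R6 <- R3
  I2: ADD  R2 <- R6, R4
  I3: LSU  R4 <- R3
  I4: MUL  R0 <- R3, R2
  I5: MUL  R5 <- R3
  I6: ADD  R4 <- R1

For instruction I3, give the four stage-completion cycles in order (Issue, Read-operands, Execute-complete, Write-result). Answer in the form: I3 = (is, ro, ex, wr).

t=1  I1→MUL
t=2  I1 RO | I2→ADD
t=3  I3→LSU
t=4  I3 RO
t=5  I3 EX
t=8  I1 EX
t=9  I1 WR R6
t=10  I2 RO | I4→MUL
t=11  I3 WR R4
t=12  I2 EX
t=13  I2 WR R2
t=14  I4 RO
t=20  I4 EX
t=21  I4 WR R0
t=22  I5→MUL
t=23  I5 RO | I6→ADD
t=24  I6 RO
t=26  I6 EX
t=27  I6 WR R4
t=29  I5 EX
t=30  I5 WR R5

I3 = (3, 4, 5, 11)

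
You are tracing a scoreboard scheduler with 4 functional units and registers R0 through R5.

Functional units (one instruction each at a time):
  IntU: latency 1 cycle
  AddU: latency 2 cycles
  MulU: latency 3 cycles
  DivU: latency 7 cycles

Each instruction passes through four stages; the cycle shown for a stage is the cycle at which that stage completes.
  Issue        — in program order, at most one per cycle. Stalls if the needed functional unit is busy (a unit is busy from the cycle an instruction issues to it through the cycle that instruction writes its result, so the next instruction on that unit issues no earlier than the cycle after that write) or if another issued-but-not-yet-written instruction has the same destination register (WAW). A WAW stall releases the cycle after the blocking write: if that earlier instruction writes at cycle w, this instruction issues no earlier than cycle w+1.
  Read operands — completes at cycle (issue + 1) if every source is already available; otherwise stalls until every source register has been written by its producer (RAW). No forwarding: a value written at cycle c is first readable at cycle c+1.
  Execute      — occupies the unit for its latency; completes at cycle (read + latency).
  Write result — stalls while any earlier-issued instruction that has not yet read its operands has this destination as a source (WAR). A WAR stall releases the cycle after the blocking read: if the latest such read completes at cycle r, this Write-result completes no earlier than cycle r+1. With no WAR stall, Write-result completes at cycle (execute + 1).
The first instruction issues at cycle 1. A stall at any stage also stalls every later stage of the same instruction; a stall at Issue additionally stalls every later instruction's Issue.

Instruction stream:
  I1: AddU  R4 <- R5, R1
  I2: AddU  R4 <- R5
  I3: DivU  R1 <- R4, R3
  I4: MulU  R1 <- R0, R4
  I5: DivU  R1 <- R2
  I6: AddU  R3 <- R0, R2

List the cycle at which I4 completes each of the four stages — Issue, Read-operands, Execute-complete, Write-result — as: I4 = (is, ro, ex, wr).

I4 = (20, 21, 24, 25)

I1  is:1  ro:2  ex:4  wr:5
I2  is:6  ro:7  ex:9  wr:10  — struct: AddU busy until I1 writes@5
I3  is:7  ro:11  ex:18  wr:19  — RAW R4: wait I2 write@10
I4  is:20  ro:21  ex:24  wr:25  — WAW R1: wait I3 write@19
I5  is:26  ro:27  ex:34  wr:35  — WAW R1: wait I4 write@25
I6  is:27  ro:28  ex:30  wr:31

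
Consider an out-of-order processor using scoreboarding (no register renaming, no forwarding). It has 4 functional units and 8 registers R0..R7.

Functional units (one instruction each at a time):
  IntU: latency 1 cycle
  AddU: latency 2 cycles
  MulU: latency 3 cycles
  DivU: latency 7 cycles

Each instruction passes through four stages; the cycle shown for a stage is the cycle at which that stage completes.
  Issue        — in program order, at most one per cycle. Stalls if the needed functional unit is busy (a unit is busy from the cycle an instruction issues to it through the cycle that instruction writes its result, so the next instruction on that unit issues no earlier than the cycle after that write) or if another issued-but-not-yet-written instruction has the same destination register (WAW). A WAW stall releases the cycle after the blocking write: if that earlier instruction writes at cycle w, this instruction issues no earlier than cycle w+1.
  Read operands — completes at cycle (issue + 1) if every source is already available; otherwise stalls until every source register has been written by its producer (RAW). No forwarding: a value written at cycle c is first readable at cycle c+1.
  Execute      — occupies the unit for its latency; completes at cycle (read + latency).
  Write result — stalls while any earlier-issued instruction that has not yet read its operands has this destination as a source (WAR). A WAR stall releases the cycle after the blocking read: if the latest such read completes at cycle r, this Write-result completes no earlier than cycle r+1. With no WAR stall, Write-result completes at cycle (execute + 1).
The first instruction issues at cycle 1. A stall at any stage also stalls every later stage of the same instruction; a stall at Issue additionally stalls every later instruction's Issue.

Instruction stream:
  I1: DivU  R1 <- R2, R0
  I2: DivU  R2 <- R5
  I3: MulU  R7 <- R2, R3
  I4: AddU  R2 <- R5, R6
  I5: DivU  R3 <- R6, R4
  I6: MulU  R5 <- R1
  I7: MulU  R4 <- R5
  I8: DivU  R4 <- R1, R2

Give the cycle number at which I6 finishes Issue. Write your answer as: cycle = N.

cycle = 26

I1  is:1  ro:2  ex:9  wr:10
I2  is:11  ro:12  ex:19  wr:20  — struct: DivU busy until I1 writes@10
I3  is:12  ro:21  ex:24  wr:25  — RAW R2: wait I2 write@20
I4  is:21  ro:22  ex:24  wr:25  — WAW R2: wait I2 write@20
I5  is:22  ro:23  ex:30  wr:31
I6  is:26  ro:27  ex:30  wr:31  — struct: MulU busy until I3 writes@25
I7  is:32  ro:33  ex:36  wr:37  — struct: MulU busy until I6 writes@31
I8  is:38  ro:39  ex:46  wr:47  — WAW R4: wait I7 write@37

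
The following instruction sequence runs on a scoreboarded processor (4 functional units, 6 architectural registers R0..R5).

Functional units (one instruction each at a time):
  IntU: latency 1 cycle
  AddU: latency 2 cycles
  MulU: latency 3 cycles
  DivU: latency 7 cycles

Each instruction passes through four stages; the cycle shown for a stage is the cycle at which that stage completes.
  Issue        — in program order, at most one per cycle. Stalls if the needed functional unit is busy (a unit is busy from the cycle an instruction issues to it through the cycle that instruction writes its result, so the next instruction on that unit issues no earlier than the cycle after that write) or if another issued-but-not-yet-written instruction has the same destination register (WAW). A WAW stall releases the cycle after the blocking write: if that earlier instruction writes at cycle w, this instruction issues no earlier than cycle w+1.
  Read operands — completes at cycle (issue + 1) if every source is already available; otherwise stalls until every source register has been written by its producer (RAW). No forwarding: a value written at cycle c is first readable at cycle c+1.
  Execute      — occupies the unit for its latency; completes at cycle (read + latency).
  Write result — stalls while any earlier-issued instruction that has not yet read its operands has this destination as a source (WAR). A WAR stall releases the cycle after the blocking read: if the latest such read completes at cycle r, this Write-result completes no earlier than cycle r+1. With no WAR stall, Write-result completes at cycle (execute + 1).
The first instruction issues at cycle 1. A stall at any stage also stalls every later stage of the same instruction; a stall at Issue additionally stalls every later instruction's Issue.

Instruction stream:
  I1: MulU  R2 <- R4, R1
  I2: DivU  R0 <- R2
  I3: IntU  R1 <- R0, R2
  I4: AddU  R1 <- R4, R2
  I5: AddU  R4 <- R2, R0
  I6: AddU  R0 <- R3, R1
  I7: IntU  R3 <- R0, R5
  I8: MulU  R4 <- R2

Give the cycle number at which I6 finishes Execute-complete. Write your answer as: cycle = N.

cycle = 32

c1: I1→MulU
c2: I1 RO, I2→DivU
c3: I3→IntU
c5: I1 EX
c6: I1 WR R2
c7: I2 RO
c14: I2 EX
c15: I2 WR R0
c16: I3 RO
c17: I3 EX
c18: I3 WR R1
c19: I4→AddU
c20: I4 RO
c22: I4 EX
c23: I4 WR R1
c24: I5→AddU
c25: I5 RO
c27: I5 EX
c28: I5 WR R4
c29: I6→AddU
c30: I6 RO, I7→IntU
c31: I8→MulU
c32: I6 EX, I8 RO
c33: I6 WR R0
c34: I7 RO
c35: I7 EX, I8 EX
c36: I7 WR R3, I8 WR R4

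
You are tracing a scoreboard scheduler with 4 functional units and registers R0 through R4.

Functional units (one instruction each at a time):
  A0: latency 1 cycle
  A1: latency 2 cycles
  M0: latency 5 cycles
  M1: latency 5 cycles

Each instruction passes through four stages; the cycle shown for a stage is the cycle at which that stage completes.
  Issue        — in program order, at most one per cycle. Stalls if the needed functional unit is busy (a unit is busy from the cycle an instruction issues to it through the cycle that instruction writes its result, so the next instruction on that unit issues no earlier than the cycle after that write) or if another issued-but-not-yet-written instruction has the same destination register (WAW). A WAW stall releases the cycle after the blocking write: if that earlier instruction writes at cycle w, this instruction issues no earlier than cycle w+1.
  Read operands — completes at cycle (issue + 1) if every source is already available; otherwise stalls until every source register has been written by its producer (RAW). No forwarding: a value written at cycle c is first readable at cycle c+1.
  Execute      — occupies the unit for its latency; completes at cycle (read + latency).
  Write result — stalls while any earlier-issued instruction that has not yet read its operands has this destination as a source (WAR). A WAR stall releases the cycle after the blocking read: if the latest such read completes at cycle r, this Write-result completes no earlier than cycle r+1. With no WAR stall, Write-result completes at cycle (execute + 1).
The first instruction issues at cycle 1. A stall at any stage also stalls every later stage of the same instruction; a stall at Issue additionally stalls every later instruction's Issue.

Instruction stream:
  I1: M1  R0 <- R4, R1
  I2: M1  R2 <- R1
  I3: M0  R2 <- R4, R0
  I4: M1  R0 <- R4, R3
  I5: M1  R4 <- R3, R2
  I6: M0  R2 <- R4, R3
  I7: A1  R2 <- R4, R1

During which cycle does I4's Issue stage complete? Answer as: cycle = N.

cycle = 18

I1  is:1  ro:2  ex:7  wr:8
I2  is:9  ro:10  ex:15  wr:16  — struct: M1 busy until I1 writes@8
I3  is:17  ro:18  ex:23  wr:24  — WAW R2: wait I2 write@16
I4  is:18  ro:19  ex:24  wr:25
I5  is:26  ro:27  ex:32  wr:33  — struct: M1 busy until I4 writes@25
I6  is:27  ro:34  ex:39  wr:40  — RAW R4: wait I5 write@33
I7  is:41  ro:42  ex:44  wr:45  — WAW R2: wait I6 write@40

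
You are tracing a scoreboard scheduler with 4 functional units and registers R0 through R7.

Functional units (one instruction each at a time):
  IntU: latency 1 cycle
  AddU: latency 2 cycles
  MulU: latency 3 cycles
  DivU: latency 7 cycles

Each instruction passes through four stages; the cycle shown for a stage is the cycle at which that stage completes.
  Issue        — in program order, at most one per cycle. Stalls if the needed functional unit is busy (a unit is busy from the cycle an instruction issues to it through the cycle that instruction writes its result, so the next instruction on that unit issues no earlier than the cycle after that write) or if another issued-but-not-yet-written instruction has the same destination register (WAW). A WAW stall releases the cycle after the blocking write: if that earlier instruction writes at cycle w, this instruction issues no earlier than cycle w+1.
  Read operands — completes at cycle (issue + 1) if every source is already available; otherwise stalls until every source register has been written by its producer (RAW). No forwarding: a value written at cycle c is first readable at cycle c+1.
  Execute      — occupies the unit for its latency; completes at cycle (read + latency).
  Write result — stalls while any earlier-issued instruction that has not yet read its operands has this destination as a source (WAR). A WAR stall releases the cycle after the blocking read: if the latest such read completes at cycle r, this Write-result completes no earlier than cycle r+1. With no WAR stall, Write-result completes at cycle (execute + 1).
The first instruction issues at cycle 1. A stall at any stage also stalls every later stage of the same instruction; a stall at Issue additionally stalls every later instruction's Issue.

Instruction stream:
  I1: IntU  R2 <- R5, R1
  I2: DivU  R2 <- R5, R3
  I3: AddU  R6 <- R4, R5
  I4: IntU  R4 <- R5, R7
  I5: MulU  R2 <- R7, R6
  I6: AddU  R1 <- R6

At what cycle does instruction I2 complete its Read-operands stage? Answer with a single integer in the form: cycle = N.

cycle = 6

cycle 1: I1 issues→IntU
cycle 2: I1 reads
cycle 3: I1 exec-done
cycle 4: I1 writes R2
cycle 5: I2 issues→DivU
cycle 6: I2 reads | I3 issues→AddU
cycle 7: I3 reads | I4 issues→IntU
cycle 8: I4 reads
cycle 9: I3 exec-done | I4 exec-done
cycle 10: I3 writes R6 | I4 writes R4
cycle 13: I2 exec-done
cycle 14: I2 writes R2
cycle 15: I5 issues→MulU
cycle 16: I5 reads | I6 issues→AddU
cycle 17: I6 reads
cycle 19: I5 exec-done | I6 exec-done
cycle 20: I5 writes R2 | I6 writes R1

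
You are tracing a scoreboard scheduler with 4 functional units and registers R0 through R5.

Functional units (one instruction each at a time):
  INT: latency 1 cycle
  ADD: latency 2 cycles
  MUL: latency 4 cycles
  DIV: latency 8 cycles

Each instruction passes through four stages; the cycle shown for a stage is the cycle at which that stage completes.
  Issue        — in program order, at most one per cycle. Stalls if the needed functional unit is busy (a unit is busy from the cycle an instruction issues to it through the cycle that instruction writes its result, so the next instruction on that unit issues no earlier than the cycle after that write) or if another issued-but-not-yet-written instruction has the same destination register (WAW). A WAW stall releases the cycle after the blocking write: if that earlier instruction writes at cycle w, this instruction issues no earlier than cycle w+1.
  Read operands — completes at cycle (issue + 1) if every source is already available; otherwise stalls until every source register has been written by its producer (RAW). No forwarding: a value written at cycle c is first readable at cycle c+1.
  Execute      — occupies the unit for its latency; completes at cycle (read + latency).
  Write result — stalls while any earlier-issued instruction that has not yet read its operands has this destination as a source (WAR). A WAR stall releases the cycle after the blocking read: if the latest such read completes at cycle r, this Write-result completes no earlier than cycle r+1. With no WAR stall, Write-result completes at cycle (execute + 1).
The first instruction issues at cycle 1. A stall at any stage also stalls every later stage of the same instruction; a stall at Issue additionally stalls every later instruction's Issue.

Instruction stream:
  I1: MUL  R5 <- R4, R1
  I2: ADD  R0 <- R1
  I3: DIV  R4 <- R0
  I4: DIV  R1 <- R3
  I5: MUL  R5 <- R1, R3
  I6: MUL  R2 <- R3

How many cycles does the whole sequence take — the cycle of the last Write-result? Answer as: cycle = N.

cycle = 40

t=1  I1 dispatched to MUL
t=2  I1 operands ready, I2 dispatched to ADD
t=3  I2 operands ready, I3 dispatched to DIV
t=5  I2 complete
t=6  I1 complete, R0←I2
t=7  R5←I1, I3 operands ready
t=15  I3 complete
t=16  R4←I3
t=17  I4 dispatched to DIV
t=18  I4 operands ready, I5 dispatched to MUL
t=26  I4 complete
t=27  R1←I4
t=28  I5 operands ready
t=32  I5 complete
t=33  R5←I5
t=34  I6 dispatched to MUL
t=35  I6 operands ready
t=39  I6 complete
t=40  R2←I6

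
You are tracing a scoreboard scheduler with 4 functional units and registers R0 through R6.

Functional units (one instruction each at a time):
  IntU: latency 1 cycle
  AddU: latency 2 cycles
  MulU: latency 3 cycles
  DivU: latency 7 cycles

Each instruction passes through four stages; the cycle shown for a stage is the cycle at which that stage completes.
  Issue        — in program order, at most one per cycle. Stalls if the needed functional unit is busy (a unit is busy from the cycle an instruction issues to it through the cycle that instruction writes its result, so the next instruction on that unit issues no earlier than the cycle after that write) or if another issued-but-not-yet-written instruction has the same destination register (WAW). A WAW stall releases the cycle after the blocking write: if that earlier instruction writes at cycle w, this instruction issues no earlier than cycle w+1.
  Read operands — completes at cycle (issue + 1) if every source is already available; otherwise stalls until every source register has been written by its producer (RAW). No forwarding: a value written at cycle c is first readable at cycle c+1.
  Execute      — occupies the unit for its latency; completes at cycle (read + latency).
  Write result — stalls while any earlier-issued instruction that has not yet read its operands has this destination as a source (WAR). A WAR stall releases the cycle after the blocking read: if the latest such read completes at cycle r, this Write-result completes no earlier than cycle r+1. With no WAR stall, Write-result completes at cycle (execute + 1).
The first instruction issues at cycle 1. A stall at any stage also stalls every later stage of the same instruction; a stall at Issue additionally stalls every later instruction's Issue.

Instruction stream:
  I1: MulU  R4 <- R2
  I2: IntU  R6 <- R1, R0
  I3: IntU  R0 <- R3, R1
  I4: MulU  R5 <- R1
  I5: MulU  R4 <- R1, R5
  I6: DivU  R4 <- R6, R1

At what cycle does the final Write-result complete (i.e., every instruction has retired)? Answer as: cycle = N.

cycle = 28

  I1 | 1 | 2 | 5 | 6
  I2 | 2 | 3 | 4 | 5
  I3 | 6 | 7 | 8 | 9   struct: IntU busy until I2 writes@5
  I4 | 7 | 8 | 11 | 12
  I5 | 13 | 14 | 17 | 18   struct: MulU busy until I4 writes@12
  I6 | 19 | 20 | 27 | 28   WAW R4: wait I5 write@18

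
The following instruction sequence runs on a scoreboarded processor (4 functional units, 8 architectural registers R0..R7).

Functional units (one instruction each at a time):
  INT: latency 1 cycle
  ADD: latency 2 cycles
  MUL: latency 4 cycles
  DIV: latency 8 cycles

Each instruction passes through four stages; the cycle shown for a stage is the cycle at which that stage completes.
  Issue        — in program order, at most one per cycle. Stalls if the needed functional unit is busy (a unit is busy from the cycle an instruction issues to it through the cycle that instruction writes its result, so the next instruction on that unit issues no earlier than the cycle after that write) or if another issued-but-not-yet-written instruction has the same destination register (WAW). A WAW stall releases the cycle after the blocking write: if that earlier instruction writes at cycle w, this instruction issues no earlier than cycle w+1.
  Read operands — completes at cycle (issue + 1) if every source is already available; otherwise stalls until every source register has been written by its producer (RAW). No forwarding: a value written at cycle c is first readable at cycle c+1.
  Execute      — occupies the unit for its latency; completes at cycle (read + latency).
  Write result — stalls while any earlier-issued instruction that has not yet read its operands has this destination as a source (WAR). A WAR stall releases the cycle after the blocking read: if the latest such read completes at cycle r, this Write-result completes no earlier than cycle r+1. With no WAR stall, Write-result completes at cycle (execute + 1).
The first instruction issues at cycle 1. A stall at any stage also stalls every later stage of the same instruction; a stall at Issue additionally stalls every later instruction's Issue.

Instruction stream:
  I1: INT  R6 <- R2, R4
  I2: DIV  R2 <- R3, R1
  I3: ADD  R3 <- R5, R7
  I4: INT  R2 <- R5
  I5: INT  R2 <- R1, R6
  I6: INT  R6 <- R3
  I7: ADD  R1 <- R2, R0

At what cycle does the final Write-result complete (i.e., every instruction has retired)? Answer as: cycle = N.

cycle = 26

I1 -> (1, 2, 3, 4)
I2 -> (2, 3, 11, 12)
I3 -> (3, 4, 6, 7)
I4 -> (13, 14, 15, 16)  // WAW R2: wait I2 write@12
I5 -> (17, 18, 19, 20)  // struct: INT busy until I4 writes@16
I6 -> (21, 22, 23, 24)  // struct: INT busy until I5 writes@20
I7 -> (22, 23, 25, 26)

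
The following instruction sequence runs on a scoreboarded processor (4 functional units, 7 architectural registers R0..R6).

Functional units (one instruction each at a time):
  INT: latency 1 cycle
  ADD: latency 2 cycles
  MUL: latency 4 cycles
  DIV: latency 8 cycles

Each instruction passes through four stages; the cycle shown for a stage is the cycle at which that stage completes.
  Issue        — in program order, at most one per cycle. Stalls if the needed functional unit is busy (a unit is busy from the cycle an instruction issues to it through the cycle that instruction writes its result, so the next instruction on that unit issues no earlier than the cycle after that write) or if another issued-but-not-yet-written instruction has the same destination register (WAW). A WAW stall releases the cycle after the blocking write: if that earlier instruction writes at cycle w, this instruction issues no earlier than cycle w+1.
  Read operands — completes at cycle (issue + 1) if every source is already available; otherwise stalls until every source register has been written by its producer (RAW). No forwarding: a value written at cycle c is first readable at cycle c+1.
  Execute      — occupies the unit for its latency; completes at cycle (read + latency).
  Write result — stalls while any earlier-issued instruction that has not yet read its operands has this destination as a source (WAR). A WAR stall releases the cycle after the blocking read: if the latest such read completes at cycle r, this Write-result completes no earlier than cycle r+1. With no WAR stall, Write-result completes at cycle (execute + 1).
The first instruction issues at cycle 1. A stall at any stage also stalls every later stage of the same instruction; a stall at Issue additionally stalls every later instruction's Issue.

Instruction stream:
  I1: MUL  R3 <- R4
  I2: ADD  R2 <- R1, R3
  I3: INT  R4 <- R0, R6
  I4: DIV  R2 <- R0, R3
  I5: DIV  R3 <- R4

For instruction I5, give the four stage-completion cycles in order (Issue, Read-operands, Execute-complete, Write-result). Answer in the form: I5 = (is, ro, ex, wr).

I1  is:1  ro:2  ex:6  wr:7
I2  is:2  ro:8  ex:10  wr:11  — RAW R3: wait I1 write@7
I3  is:3  ro:4  ex:5  wr:6
I4  is:12  ro:13  ex:21  wr:22  — WAW R2: wait I2 write@11
I5  is:23  ro:24  ex:32  wr:33  — struct: DIV busy until I4 writes@22

I5 = (23, 24, 32, 33)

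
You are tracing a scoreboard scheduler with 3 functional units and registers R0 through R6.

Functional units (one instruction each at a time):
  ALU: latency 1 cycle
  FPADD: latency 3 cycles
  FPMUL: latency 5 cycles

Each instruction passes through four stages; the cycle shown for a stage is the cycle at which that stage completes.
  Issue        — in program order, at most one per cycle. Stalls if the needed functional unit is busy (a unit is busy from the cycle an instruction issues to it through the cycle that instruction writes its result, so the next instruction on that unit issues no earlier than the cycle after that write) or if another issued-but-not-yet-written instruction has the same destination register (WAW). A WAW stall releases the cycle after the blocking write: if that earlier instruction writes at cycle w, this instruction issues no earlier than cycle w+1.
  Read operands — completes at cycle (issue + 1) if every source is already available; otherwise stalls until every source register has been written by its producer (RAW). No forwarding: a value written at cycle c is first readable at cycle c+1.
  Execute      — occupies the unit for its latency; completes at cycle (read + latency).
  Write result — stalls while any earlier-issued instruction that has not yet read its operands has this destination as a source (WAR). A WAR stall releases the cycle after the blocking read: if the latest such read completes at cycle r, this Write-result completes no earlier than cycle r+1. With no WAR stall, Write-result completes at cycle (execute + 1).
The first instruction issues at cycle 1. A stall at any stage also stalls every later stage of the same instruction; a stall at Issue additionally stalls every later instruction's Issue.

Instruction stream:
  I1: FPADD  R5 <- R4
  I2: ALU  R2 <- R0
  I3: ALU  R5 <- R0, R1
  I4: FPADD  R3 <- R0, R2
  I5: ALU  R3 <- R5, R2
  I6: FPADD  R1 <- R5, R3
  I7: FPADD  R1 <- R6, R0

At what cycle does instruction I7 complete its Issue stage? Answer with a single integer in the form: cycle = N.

cycle = 23

[1] issue I1 (FPADD)
[2] I1 read-ops | issue I2 (ALU)
[3] I2 read-ops
[4] I2 finished on ALU
[5] I1 finished on FPADD | I2→R2
[6] I1→R5
[7] issue I3 (ALU)
[8] I3 read-ops | issue I4 (FPADD)
[9] I3 finished on ALU | I4 read-ops
[10] I3→R5
[12] I4 finished on FPADD
[13] I4→R3
[14] issue I5 (ALU)
[15] I5 read-ops | issue I6 (FPADD)
[16] I5 finished on ALU
[17] I5→R3
[18] I6 read-ops
[21] I6 finished on FPADD
[22] I6→R1
[23] issue I7 (FPADD)
[24] I7 read-ops
[27] I7 finished on FPADD
[28] I7→R1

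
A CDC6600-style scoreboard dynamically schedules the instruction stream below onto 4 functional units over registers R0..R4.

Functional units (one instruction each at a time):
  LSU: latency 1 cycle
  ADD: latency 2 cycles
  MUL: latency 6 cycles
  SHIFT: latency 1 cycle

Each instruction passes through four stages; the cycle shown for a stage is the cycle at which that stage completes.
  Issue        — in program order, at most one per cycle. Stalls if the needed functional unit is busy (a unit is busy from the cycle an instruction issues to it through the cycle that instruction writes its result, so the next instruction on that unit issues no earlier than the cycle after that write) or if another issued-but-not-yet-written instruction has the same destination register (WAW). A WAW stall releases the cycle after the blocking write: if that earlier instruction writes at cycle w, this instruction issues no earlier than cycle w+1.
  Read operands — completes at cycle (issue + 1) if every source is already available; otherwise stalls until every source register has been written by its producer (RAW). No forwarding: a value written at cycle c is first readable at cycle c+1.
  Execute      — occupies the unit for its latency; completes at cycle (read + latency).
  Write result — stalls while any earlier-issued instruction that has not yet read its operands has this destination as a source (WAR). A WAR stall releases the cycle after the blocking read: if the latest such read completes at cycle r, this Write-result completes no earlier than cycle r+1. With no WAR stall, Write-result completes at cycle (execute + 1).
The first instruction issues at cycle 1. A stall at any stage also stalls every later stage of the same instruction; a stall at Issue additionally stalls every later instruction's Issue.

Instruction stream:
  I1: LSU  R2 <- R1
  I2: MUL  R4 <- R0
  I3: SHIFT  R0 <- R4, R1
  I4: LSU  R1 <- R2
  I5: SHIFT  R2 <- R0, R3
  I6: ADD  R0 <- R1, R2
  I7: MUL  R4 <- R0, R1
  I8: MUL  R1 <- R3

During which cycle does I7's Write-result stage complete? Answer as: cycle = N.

cycle = 29

I1: IS=1 RO=2 EX=3 WR=4
I2: IS=2 RO=3 EX=9 WR=10
I3: IS=3 RO=11 EX=12 WR=13  [RAW R4: wait I2 write@10]
I4: IS=5 RO=6 EX=7 WR=12  [struct: LSU busy until I1 writes@4; WAR R1: wait I3 read@11]
I5: IS=14 RO=15 EX=16 WR=17  [struct: SHIFT busy until I3 writes@13]
I6: IS=15 RO=18 EX=20 WR=21  [RAW R2: wait I5 write@17]
I7: IS=16 RO=22 EX=28 WR=29  [RAW R0: wait I6 write@21]
I8: IS=30 RO=31 EX=37 WR=38  [struct: MUL busy until I7 writes@29]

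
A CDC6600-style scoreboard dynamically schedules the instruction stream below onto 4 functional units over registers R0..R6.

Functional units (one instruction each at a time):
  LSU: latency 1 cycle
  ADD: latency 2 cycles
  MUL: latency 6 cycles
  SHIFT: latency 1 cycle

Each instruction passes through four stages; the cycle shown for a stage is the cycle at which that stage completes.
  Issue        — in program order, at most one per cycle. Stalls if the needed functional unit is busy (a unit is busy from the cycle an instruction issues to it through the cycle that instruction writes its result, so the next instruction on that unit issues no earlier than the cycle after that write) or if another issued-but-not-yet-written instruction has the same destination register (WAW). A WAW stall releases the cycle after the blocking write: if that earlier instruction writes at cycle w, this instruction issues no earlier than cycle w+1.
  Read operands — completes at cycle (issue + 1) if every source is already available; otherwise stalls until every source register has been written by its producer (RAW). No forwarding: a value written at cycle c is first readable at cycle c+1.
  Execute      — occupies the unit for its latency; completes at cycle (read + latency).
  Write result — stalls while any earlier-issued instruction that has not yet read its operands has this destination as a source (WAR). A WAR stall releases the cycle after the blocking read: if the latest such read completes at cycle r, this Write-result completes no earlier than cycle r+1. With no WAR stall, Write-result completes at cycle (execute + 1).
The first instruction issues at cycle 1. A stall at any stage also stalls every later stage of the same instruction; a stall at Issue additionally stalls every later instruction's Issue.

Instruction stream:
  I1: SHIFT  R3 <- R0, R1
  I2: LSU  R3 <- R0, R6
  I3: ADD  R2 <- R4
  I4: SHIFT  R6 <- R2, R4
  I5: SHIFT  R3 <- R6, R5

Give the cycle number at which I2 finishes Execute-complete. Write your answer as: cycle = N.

I1: IS=1 RO=2 EX=3 WR=4
I2: IS=5 RO=6 EX=7 WR=8  [WAW R3: wait I1 write@4]
I3: IS=6 RO=7 EX=9 WR=10
I4: IS=7 RO=11 EX=12 WR=13  [RAW R2: wait I3 write@10]
I5: IS=14 RO=15 EX=16 WR=17  [struct: SHIFT busy until I4 writes@13]

cycle = 7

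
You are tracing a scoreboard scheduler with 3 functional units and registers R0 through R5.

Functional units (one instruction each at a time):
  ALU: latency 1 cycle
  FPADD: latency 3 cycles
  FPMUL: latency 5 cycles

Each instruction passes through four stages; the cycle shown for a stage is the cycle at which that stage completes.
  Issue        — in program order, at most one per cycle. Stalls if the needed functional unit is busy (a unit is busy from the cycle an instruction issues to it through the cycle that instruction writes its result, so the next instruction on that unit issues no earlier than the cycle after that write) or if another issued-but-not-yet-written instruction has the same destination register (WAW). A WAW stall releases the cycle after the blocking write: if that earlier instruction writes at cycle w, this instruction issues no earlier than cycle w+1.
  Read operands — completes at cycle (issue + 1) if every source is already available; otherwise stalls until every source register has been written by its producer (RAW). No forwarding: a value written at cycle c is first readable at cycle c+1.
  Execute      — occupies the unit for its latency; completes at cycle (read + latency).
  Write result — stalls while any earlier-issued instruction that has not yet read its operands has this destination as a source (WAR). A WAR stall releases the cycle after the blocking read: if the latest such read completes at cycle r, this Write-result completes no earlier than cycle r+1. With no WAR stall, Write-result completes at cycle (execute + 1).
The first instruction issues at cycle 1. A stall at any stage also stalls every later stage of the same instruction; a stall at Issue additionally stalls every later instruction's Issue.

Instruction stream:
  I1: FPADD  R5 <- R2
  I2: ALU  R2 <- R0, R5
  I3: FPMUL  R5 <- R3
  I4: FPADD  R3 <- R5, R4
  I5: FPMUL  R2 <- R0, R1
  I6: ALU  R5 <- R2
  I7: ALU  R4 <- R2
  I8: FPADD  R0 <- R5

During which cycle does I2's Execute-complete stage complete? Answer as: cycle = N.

c1: issue I1 (FPADD)
c2: I1 read-ops; issue I2 (ALU)
c5: I1 finished on FPADD
c6: I1→R5
c7: I2 read-ops; issue I3 (FPMUL)
c8: I2 finished on ALU; I3 read-ops; issue I4 (FPADD)
c9: I2→R2
c13: I3 finished on FPMUL
c14: I3→R5
c15: I4 read-ops; issue I5 (FPMUL)
c16: I5 read-ops; issue I6 (ALU)
c18: I4 finished on FPADD
c19: I4→R3
c21: I5 finished on FPMUL
c22: I5→R2
c23: I6 read-ops
c24: I6 finished on ALU
c25: I6→R5
c26: issue I7 (ALU)
c27: I7 read-ops; issue I8 (FPADD)
c28: I7 finished on ALU; I8 read-ops
c29: I7→R4
c31: I8 finished on FPADD
c32: I8→R0

cycle = 8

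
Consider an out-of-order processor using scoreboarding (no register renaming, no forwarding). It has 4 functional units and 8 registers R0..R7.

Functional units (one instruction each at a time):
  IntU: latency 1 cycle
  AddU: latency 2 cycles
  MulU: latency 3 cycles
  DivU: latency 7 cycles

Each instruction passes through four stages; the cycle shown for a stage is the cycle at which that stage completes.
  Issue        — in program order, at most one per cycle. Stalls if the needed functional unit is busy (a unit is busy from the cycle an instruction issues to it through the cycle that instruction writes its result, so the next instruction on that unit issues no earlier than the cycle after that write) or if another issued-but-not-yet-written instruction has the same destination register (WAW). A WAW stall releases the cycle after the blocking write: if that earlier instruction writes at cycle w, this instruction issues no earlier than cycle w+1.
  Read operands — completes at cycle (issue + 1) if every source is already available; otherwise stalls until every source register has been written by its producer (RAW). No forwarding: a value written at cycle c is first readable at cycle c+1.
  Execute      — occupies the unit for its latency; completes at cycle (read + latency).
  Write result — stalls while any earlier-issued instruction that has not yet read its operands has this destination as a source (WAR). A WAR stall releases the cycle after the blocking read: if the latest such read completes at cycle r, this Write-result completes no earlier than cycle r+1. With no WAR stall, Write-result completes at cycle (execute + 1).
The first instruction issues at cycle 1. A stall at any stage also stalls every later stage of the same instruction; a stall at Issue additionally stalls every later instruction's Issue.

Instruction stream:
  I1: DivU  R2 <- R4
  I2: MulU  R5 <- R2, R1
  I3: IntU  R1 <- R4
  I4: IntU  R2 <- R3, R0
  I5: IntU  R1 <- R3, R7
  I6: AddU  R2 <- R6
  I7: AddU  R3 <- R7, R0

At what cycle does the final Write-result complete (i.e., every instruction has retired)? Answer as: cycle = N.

I1  is:1  ro:2  ex:9  wr:10
I2  is:2  ro:11  ex:14  wr:15  — RAW R2: wait I1 write@10
I3  is:3  ro:4  ex:5  wr:12  — WAR R1: wait I2 read@11
I4  is:13  ro:14  ex:15  wr:16  — struct: IntU busy until I3 writes@12
I5  is:17  ro:18  ex:19  wr:20  — struct: IntU busy until I4 writes@16
I6  is:18  ro:19  ex:21  wr:22
I7  is:23  ro:24  ex:26  wr:27  — struct: AddU busy until I6 writes@22

cycle = 27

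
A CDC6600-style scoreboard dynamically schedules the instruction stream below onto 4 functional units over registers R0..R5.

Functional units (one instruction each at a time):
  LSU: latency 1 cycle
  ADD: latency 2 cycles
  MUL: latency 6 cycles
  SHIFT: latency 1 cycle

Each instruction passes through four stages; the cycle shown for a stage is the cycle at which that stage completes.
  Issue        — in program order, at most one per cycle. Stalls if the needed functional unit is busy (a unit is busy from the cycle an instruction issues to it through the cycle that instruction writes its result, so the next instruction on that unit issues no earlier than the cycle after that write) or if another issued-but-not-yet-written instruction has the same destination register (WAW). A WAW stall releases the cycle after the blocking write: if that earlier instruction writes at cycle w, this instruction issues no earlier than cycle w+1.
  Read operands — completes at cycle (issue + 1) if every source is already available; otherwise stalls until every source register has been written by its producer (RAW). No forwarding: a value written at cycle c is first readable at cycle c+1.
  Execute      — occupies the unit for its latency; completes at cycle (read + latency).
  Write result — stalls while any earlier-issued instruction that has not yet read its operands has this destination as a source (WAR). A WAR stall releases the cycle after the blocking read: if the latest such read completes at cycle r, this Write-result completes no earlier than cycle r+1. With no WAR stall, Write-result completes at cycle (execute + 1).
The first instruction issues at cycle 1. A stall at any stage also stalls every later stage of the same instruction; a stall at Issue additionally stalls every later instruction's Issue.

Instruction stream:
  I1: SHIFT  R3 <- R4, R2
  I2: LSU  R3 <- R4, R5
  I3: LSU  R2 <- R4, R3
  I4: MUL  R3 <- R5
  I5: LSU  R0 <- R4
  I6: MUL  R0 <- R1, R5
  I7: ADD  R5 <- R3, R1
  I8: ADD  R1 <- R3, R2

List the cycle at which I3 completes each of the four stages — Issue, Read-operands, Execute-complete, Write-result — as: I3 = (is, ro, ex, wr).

I3 = (9, 10, 11, 12)

[1] I1 dispatched to SHIFT
[2] I1 operands ready
[3] I1 complete
[4] R3←I1
[5] I2 dispatched to LSU
[6] I2 operands ready
[7] I2 complete
[8] R3←I2
[9] I3 dispatched to LSU
[10] I3 operands ready, I4 dispatched to MUL
[11] I3 complete, I4 operands ready
[12] R2←I3
[13] I5 dispatched to LSU
[14] I5 operands ready
[15] I5 complete
[16] R0←I5
[17] I4 complete
[18] R3←I4
[19] I6 dispatched to MUL
[20] I6 operands ready, I7 dispatched to ADD
[21] I7 operands ready
[23] I7 complete
[24] R5←I7
[25] I8 dispatched to ADD
[26] I6 complete, I8 operands ready
[27] R0←I6
[28] I8 complete
[29] R1←I8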